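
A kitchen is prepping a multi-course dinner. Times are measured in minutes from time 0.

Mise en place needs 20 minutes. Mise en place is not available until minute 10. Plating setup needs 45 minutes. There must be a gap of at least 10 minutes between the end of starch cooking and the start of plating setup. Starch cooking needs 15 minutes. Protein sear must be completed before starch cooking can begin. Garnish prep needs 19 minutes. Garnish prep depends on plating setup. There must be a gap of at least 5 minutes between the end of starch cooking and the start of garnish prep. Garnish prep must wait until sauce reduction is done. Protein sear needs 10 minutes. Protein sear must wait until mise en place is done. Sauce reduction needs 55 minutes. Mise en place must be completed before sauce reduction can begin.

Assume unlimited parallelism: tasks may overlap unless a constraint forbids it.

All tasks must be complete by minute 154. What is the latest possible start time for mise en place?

Garnish prep has no dependents, so it just needs to finish by minute 154. Starting by 154 − 19 = minute 135 achieves that.
Since garnish prep (must start by minute 135) depends on it, plating setup must finish by minute 135. Backing off its 45-minute duration gives a latest start of minute 90.
Starch cooking must finish in time for plating setup (must start by minute 90, minus 10-minute gap → minute 80); garnish prep (must start by minute 135, minus 5-minute gap → minute 130). The tightest is minute 80, so starch cooking must start by 80 − 15 = minute 65.
Since starch cooking (must start by minute 65) depends on it, protein sear must finish by minute 65. Backing off its 10-minute duration gives a latest start of minute 55.
Sauce reduction has to be done before garnish prep (must start by minute 135). That means finishing by minute 135, i.e. starting by 135 − 55 = minute 80.
Mise en place feeds protein sear (must start by minute 55); sauce reduction (must start by minute 80). Taking the minimum, mise en place must finish by minute 55 and start by 55 − 20 = minute 35.

35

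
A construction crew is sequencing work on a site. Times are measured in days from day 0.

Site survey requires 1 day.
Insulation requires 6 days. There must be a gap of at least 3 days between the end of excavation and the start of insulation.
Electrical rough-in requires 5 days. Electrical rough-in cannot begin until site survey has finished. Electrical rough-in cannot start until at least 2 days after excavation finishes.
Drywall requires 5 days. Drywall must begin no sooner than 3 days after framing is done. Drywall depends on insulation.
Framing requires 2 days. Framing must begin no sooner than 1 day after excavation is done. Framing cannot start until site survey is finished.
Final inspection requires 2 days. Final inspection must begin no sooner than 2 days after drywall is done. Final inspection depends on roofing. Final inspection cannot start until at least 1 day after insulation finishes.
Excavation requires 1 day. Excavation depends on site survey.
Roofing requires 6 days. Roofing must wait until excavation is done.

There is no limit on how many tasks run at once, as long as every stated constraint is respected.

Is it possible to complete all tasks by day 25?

Site survey has no prerequisites, so it starts at day 0 and finishes at day 1.
After site survey (finishes day 1), excavation can start at day 1 and finishes at day 2.
After excavation (finishes day 2, plus 3-day gap → day 5), insulation can start at day 5 and finishes at day 11.
For electrical rough-in: site survey (finishes day 1); excavation (finishes day 2, plus 2-day gap → day 4). Taking the maximum gives a start of day 4, and it finishes at 4 + 5 = day 9.
Roofing cannot begin until excavation (finishes day 2). It runs from day 2 to 2 + 6 = day 8.
Framing has to wait for excavation (finishes day 2, plus 1-day gap → day 3); site survey (finishes day 1). The latest of these is day 3, so framing runs day 3 to 3 + 2 = day 5.
Drywall has to wait for framing (finishes day 5, plus 3-day gap → day 8); insulation (finishes day 11). The latest of these is day 11, so drywall runs day 11 to 11 + 5 = day 16.
Final inspection cannot start until drywall (finishes day 16, plus 2-day gap → day 18); roofing (finishes day 8); insulation (finishes day 11, plus 1-day gap → day 12). The controlling bound is day 18, so final inspection finishes at 18 + 2 = day 20.
Every task is finished by day 20, which is no later than the deadline of 25, so the schedule is feasible.

Yes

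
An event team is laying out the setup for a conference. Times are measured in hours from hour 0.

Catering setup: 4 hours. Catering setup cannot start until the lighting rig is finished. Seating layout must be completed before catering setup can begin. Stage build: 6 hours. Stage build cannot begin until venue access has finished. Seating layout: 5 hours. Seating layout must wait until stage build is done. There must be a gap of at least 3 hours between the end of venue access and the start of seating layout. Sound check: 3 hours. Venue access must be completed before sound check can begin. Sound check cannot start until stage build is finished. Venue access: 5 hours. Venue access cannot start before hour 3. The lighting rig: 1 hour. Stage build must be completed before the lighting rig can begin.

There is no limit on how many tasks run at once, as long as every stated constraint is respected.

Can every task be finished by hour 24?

Yes

Venue access cannot begin until its own release at hour 3. It runs from hour 3 to 3 + 5 = hour 8.
Stage build waits on venue access (finishes hour 8), so it starts at hour 8 and finishes at 8 + 6 = hour 14.
For sound check: venue access (finishes hour 8); stage build (finishes hour 14). Taking the maximum gives a start of hour 14, and it finishes at 14 + 3 = hour 17.
Seating layout cannot start until stage build (finishes hour 14); venue access (finishes hour 8, plus 3-hour gap → hour 11). The controlling bound is hour 14, so seating layout finishes at 14 + 5 = hour 19.
After stage build (finishes hour 14), the lighting rig can start at hour 14 and finishes at hour 15.
For catering setup: the lighting rig (finishes hour 15); seating layout (finishes hour 19). Taking the maximum gives a start of hour 19, and it finishes at 19 + 4 = hour 23.
Every task is finished by hour 23, which is no later than the deadline of 24, so the schedule is feasible.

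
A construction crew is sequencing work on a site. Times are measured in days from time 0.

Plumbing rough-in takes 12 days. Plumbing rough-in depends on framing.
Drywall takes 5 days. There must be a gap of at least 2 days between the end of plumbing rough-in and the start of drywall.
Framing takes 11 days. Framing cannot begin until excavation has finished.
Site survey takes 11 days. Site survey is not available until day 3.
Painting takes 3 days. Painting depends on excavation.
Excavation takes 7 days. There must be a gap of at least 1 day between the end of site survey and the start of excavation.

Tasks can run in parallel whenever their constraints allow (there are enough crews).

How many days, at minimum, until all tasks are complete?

After its own release at day 3, site survey can start at day 3 and finishes at day 14.
After site survey (finishes day 14, plus 1-day gap → day 15), excavation can start at day 15 and finishes at day 22.
Painting waits on excavation (finishes day 22), so it starts at day 22 and finishes at 22 + 3 = day 25.
After excavation (finishes day 22), framing can start at day 22 and finishes at day 33.
After framing (finishes day 33), plumbing rough-in can start at day 33 and finishes at day 45.
Drywall cannot begin until plumbing rough-in (finishes day 45, plus 2-day gap → day 47). It runs from day 47 to 47 + 5 = day 52.
All tasks are finished once the last one completes. Finish times: Site survey at 14, Excavation at 22, Framing at 33, Plumbing rough-in at 45, Drywall at 52, Painting at 25. The latest is day 52.

52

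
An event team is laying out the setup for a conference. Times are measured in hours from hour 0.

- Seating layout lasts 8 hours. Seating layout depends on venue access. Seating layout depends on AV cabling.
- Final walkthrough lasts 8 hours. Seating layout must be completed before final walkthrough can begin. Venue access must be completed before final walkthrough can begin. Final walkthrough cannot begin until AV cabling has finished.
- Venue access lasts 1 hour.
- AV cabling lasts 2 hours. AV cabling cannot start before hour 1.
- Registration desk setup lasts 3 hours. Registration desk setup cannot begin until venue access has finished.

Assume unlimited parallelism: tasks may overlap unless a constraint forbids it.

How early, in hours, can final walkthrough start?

11

AV cabling waits on its own release at hour 1, so it starts at hour 1 and finishes at 1 + 2 = hour 3.
Nothing blocks venue access, so it runs from hour 0 to hour 1.
Seating layout needs all of venue access (finishes hour 1); AV cabling (finishes hour 3). That puts its earliest start at hour 3; it finishes at 3 + 8 = hour 11.
Final walkthrough waits on seating layout (finishes hour 11); venue access (finishes hour 1); AV cabling (finishes hour 3). The latest of these is hour 11, which is the earliest final walkthrough can start.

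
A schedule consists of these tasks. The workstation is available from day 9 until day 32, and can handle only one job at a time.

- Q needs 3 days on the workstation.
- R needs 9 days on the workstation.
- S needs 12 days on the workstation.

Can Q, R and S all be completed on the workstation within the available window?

The workstation window is 32 − 9 = 23 days.
Running back to back, the jobs need 3 + 9 + 12 = 24 days on the workstation.
Since 24 > 23, they cannot all fit.

No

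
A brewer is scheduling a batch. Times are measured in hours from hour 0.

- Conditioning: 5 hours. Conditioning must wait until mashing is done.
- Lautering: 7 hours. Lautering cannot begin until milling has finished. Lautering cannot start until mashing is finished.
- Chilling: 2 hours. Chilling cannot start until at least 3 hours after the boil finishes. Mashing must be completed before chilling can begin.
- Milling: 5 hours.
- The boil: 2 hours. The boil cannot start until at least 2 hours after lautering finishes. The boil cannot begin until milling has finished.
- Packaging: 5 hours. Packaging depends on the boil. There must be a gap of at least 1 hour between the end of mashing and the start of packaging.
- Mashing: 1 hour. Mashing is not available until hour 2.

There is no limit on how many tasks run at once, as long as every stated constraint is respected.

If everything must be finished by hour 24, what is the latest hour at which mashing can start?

Chilling has no dependents, so it just needs to finish by hour 24. Starting by 24 − 2 = hour 22 achieves that.
Packaging has no dependents, so it just needs to finish by hour 24. Starting by 24 − 5 = hour 19 achieves that.
The boil has several dependents: chilling (must start by hour 22, minus 3-hour gap → hour 19); packaging (must start by hour 19). The earliest of those limits is hour 19, so the boil must start by 19 − 2 = hour 17.
Lautering must finish before the boil (must start by hour 17, minus 2-hour gap → hour 15). With a 7-hour duration, lautering must start by 15 − 7 = hour 8.
Nothing follows conditioning; the deadline of hour 24 is its only limit. It must start by 24 − 5 = hour 19.
Mashing feeds lautering (must start by hour 8); chilling (must start by hour 22); conditioning (must start by hour 19); packaging (must start by hour 19, minus 1-hour gap → hour 18). Taking the minimum, mashing must finish by hour 8 and start by 8 − 1 = hour 7.

7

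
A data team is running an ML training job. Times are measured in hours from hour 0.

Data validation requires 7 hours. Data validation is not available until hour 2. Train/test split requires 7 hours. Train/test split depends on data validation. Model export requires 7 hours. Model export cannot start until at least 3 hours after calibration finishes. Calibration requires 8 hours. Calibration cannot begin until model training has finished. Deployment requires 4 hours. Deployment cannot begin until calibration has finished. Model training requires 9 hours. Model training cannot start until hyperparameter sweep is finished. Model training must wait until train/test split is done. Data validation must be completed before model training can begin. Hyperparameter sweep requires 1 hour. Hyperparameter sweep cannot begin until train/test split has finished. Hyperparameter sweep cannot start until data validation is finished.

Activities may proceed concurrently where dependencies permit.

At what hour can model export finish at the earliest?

44

After its own release at hour 2, data validation can start at hour 2 and finishes at hour 9.
Train/test split waits on data validation (finishes hour 9), so it starts at hour 9 and finishes at 9 + 7 = hour 16.
Hyperparameter sweep cannot start until train/test split (finishes hour 16); data validation (finishes hour 9). The controlling bound is hour 16, so hyperparameter sweep finishes at 16 + 1 = hour 17.
For model training: hyperparameter sweep (finishes hour 17); train/test split (finishes hour 16); data validation (finishes hour 9). Taking the maximum gives a start of hour 17, and it finishes at 17 + 9 = hour 26.
After model training (finishes hour 26), calibration can start at hour 26 and finishes at hour 34.
Model export waits on calibration (finishes hour 34, plus 3-hour gap → hour 37), so it starts at hour 37 and finishes at 37 + 7 = hour 44.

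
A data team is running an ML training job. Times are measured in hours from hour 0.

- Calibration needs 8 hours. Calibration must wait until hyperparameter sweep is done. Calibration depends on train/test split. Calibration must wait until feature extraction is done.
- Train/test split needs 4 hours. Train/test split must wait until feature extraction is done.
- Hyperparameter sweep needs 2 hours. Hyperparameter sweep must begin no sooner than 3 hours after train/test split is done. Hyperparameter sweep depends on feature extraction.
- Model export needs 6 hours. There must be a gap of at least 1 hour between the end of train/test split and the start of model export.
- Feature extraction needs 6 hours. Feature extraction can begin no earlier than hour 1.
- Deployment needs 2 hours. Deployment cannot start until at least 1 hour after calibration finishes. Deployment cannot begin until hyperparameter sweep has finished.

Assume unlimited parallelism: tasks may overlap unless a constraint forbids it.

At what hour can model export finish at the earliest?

18

Feature extraction waits on its own release at hour 1, so it starts at hour 1 and finishes at 1 + 6 = hour 7.
Train/test split cannot begin until feature extraction (finishes hour 7). It runs from hour 7 to 7 + 4 = hour 11.
Model export waits on train/test split (finishes hour 11, plus 1-hour gap → hour 12), so it starts at hour 12 and finishes at 12 + 6 = hour 18.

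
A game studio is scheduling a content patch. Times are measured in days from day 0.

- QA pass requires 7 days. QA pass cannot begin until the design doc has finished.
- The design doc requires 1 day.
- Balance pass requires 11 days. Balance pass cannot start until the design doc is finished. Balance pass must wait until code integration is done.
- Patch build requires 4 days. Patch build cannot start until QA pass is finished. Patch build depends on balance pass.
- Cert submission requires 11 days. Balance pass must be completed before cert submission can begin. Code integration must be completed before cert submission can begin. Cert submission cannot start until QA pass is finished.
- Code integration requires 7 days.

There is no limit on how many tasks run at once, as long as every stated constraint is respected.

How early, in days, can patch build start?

18

Code integration can start immediately at day 0; it finishes at day 7.
The design doc can start immediately at day 0; it finishes at day 1.
QA pass cannot begin until the design doc (finishes day 1). It runs from day 1 to 1 + 7 = day 8.
Balance pass cannot start until the design doc (finishes day 1); code integration (finishes day 7). The controlling bound is day 7, so balance pass finishes at 7 + 11 = day 18.
Patch build waits on QA pass (finishes day 8); balance pass (finishes day 18). The latest of these is day 18, which is the earliest patch build can start.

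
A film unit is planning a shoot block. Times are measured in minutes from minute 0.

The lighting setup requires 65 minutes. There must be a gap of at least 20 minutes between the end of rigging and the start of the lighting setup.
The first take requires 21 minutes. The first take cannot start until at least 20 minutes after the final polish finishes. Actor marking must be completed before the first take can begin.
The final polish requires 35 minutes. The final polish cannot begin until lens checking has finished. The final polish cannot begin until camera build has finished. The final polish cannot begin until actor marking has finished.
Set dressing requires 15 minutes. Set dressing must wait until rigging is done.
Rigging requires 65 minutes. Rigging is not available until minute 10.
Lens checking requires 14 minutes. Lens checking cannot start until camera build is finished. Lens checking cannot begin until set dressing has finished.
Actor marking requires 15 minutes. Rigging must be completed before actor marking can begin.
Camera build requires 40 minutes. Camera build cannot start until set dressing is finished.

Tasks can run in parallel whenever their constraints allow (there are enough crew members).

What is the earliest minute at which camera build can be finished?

Rigging cannot begin until its own release at minute 10. It runs from minute 10 to 10 + 65 = minute 75.
Set dressing cannot begin until rigging (finishes minute 75). It runs from minute 75 to 75 + 15 = minute 90.
After set dressing (finishes minute 90), camera build can start at minute 90 and finishes at minute 130.

130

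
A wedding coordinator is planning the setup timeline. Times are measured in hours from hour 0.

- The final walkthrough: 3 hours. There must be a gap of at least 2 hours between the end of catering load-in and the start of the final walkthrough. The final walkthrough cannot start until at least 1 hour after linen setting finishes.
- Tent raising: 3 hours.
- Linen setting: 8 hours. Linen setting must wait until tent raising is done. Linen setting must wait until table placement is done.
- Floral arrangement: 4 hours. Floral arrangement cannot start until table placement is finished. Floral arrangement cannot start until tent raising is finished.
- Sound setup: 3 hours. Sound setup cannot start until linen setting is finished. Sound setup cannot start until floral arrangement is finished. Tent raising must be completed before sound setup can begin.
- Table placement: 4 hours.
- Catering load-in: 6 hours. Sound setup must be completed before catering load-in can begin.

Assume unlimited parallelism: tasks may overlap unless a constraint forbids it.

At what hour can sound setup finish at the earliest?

15

Nothing blocks table placement, so it runs from hour 0 to hour 4.
Tent raising can start immediately at hour 0; it finishes at hour 3.
Floral arrangement cannot start until table placement (finishes hour 4); tent raising (finishes hour 3). The controlling bound is hour 4, so floral arrangement finishes at 4 + 4 = hour 8.
Linen setting needs all of tent raising (finishes hour 3); table placement (finishes hour 4). That puts its earliest start at hour 4; it finishes at 4 + 8 = hour 12.
Sound setup cannot start until linen setting (finishes hour 12); floral arrangement (finishes hour 8); tent raising (finishes hour 3). The controlling bound is hour 12, so sound setup finishes at 12 + 3 = hour 15.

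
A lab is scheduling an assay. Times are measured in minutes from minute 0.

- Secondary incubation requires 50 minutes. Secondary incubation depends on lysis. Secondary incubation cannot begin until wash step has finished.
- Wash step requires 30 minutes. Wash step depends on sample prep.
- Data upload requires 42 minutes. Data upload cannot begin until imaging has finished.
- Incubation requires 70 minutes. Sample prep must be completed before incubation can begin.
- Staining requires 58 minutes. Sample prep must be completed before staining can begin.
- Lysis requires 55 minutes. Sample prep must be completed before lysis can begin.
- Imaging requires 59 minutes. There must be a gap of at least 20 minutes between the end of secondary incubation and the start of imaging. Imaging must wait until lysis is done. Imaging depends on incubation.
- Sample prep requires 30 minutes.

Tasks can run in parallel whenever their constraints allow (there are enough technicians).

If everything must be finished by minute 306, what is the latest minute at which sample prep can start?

50

To finish by minute 306, data upload (duration 42) must start no later than minute 264.
Since data upload (must start by minute 264) depends on it, imaging must finish by minute 264. Backing off its 59-minute duration gives a latest start of minute 205.
Secondary incubation feeds into imaging (must start by minute 205, minus 20-minute gap → minute 185); so secondary incubation must finish by minute 185 and therefore start by minute 135.
Lysis must finish in time for secondary incubation (must start by minute 135); imaging (must start by minute 205). The tightest is minute 135, so lysis must start by 135 − 55 = minute 80.
Incubation must finish before imaging (must start by minute 205). With a 70-minute duration, incubation must start by 205 − 70 = minute 135.
Wash step must finish before secondary incubation (must start by minute 135). With a 30-minute duration, wash step must start by 135 − 30 = minute 105.
Staining must finish by minute 306; it takes 58 minutes, so it must start by 306 − 58 = minute 248.
Sample prep has several dependents: lysis (must start by minute 80); incubation (must start by minute 135); wash step (must start by minute 105); staining (must start by minute 248). The earliest of those limits is minute 80, so sample prep must start by 80 − 30 = minute 50.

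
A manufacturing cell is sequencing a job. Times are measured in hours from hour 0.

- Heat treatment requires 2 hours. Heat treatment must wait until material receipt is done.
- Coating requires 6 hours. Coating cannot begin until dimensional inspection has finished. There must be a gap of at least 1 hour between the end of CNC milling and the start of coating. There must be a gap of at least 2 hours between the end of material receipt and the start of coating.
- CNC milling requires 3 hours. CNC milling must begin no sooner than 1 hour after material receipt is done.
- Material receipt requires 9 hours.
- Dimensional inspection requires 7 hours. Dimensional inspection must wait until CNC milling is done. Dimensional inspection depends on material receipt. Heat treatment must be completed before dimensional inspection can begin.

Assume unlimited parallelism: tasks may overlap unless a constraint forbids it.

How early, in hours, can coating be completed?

26

Material receipt can start immediately at hour 0; it finishes at hour 9.
After material receipt (finishes hour 9), heat treatment can start at hour 9 and finishes at hour 11.
CNC milling cannot begin until material receipt (finishes hour 9, plus 1-hour gap → hour 10). It runs from hour 10 to 10 + 3 = hour 13.
Dimensional inspection has to wait for CNC milling (finishes hour 13); material receipt (finishes hour 9); heat treatment (finishes hour 11). The latest of these is hour 13, so dimensional inspection runs hour 13 to 13 + 7 = hour 20.
Coating cannot start until dimensional inspection (finishes hour 20); CNC milling (finishes hour 13, plus 1-hour gap → hour 14); material receipt (finishes hour 9, plus 2-hour gap → hour 11). The controlling bound is hour 20, so coating finishes at 20 + 6 = hour 26.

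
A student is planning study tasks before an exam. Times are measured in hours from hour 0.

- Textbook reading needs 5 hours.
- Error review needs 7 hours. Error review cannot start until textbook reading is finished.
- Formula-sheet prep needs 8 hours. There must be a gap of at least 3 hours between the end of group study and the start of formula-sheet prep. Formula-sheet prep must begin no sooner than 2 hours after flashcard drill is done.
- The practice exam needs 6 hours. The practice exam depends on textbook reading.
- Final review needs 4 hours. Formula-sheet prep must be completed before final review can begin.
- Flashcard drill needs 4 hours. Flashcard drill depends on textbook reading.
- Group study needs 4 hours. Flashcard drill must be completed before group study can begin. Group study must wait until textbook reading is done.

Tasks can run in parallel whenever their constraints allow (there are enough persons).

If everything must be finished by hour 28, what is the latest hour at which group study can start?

9

Nothing follows final review; the deadline of hour 28 is its only limit. It must start by 28 − 4 = hour 24.
Formula-sheet prep must finish before final review (must start by hour 24). With an 8-hour duration, formula-sheet prep must start by 24 − 8 = hour 16.
Since formula-sheet prep (must start by hour 16, minus 3-hour gap → hour 13) depends on it, group study must finish by hour 13. Backing off its 4-hour duration gives a latest start of hour 9.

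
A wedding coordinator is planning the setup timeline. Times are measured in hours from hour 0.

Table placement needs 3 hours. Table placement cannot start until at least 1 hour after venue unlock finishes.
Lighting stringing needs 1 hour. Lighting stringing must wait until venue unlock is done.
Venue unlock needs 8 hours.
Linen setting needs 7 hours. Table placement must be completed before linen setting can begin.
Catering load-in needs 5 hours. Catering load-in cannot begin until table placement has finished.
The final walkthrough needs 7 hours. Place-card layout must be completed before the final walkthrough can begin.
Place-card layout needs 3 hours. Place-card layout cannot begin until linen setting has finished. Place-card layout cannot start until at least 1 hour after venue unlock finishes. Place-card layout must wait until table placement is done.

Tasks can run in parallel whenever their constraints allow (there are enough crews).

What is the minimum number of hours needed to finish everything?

29

Venue unlock can start immediately at hour 0; it finishes at hour 8.
Lighting stringing waits on venue unlock (finishes hour 8), so it starts at hour 8 and finishes at 8 + 1 = hour 9.
After venue unlock (finishes hour 8, plus 1-hour gap → hour 9), table placement can start at hour 9 and finishes at hour 12.
After table placement (finishes hour 12), catering load-in can start at hour 12 and finishes at hour 17.
Linen setting waits on table placement (finishes hour 12), so it starts at hour 12 and finishes at 12 + 7 = hour 19.
For place-card layout: linen setting (finishes hour 19); venue unlock (finishes hour 8, plus 1-hour gap → hour 9); table placement (finishes hour 12). Taking the maximum gives a start of hour 19, and it finishes at 19 + 3 = hour 22.
After place-card layout (finishes hour 22), the final walkthrough can start at hour 22 and finishes at hour 29.
All tasks are finished once the last one completes. Finish times: Venue unlock at 8, Table placement at 12, Linen setting at 19, Lighting stringing at 9, Catering load-in at 17, Place-card layout at 22, The final walkthrough at 29. The latest is hour 29.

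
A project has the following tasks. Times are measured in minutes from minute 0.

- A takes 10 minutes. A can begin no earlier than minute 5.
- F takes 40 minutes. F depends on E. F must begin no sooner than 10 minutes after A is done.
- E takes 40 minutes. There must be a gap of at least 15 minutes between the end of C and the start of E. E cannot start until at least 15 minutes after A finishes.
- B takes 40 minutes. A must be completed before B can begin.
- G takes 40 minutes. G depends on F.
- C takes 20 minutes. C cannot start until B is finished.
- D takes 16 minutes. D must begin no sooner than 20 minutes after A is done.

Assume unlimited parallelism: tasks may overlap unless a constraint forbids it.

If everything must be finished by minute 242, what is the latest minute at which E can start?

122

To finish by minute 242, G (duration 40) must start no later than minute 202.
F must finish before G (must start by minute 202). With a 40-minute duration, F must start by 202 − 40 = minute 162.
E has to be done before F (must start by minute 162). That means finishing by minute 162, i.e. starting by 162 − 40 = minute 122.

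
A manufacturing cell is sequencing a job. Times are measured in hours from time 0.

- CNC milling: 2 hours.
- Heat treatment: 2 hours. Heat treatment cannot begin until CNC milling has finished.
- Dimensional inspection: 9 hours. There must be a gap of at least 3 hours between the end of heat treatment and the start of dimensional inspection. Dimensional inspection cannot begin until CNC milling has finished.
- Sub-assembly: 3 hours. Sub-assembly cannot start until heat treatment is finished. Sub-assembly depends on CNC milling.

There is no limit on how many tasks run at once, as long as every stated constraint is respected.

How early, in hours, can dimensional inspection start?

Nothing blocks CNC milling, so it runs from hour 0 to hour 2.
After CNC milling (finishes hour 2), heat treatment can start at hour 2 and finishes at hour 4.
Dimensional inspection waits on heat treatment (finishes hour 4, plus 3-hour gap → hour 7); CNC milling (finishes hour 2). The latest of these is hour 7, which is the earliest dimensional inspection can start.

7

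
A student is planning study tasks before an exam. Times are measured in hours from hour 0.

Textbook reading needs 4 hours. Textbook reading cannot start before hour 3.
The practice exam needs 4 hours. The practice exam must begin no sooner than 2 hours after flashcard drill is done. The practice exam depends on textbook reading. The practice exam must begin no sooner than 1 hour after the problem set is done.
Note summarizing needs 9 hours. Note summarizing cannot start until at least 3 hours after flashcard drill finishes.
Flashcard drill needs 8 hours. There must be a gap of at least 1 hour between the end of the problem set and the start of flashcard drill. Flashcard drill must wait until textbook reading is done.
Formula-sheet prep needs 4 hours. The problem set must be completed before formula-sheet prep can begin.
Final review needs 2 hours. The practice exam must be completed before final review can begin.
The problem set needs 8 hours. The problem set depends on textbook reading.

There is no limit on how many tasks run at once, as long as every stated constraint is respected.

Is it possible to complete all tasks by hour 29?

Textbook reading cannot begin until its own release at hour 3. It runs from hour 3 to 3 + 4 = hour 7.
The problem set cannot begin until textbook reading (finishes hour 7). It runs from hour 7 to 7 + 8 = hour 15.
Formula-sheet prep waits on the problem set (finishes hour 15), so it starts at hour 15 and finishes at 15 + 4 = hour 19.
Flashcard drill has to wait for the problem set (finishes hour 15, plus 1-hour gap → hour 16); textbook reading (finishes hour 7). The latest of these is hour 16, so flashcard drill runs hour 16 to 16 + 8 = hour 24.
Note summarizing waits on flashcard drill (finishes hour 24, plus 3-hour gap → hour 27), so it starts at hour 27 and finishes at 27 + 9 = hour 36.
The practice exam needs all of flashcard drill (finishes hour 24, plus 2-hour gap → hour 26); textbook reading (finishes hour 7); the problem set (finishes hour 15, plus 1-hour gap → hour 16). That puts its earliest start at hour 26; it finishes at 26 + 4 = hour 30.
After the practice exam (finishes hour 30), final review can start at hour 30 and finishes at hour 32.
The earliest everything can be done is hour 36, which is after the deadline of 29, so it is not possible.

No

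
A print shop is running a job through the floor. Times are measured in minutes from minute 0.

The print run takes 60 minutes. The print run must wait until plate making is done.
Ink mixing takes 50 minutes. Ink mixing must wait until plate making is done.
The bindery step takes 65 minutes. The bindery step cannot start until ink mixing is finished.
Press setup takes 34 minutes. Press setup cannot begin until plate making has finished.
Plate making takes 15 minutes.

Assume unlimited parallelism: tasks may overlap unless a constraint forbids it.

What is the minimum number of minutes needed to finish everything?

130

Plate making has no prerequisites, so it starts at minute 0 and finishes at minute 15.
The print run waits on plate making (finishes minute 15), so it starts at minute 15 and finishes at 15 + 60 = minute 75.
Press setup cannot begin until plate making (finishes minute 15). It runs from minute 15 to 15 + 34 = minute 49.
Ink mixing cannot begin until plate making (finishes minute 15). It runs from minute 15 to 15 + 50 = minute 65.
After ink mixing (finishes minute 65), the bindery step can start at minute 65 and finishes at minute 130.
All tasks are finished once the last one completes. Finish times: Plate making at 15, Ink mixing at 65, Press setup at 49, The print run at 75, The bindery step at 130. The latest is minute 130.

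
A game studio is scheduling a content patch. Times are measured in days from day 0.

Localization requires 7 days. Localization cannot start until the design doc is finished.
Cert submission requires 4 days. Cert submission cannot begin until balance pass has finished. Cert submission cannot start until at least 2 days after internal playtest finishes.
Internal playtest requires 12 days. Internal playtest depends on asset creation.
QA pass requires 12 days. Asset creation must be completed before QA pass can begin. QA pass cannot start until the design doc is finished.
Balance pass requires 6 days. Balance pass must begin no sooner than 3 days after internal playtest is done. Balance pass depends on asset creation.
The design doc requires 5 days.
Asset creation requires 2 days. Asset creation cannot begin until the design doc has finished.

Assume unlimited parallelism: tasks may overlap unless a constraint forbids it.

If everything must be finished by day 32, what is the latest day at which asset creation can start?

Cert submission must finish by day 32; it takes 4 days, so it must start by 32 − 4 = day 28.
Balance pass feeds into cert submission (must start by day 28); so balance pass must finish by day 28 and therefore start by day 22.
For internal playtest: balance pass (must start by day 22, minus 3-day gap → day 19); cert submission (must start by day 28, minus 2-day gap → day 26). The most restrictive is day 19; with a 12-day duration, internal playtest must start by day 7.
Nothing follows QA pass; the deadline of day 32 is its only limit. It must start by 32 − 12 = day 20.
For asset creation: internal playtest (must start by day 7); balance pass (must start by day 22); QA pass (must start by day 20). The most restrictive is day 7; with a 2-day duration, asset creation must start by day 5.

5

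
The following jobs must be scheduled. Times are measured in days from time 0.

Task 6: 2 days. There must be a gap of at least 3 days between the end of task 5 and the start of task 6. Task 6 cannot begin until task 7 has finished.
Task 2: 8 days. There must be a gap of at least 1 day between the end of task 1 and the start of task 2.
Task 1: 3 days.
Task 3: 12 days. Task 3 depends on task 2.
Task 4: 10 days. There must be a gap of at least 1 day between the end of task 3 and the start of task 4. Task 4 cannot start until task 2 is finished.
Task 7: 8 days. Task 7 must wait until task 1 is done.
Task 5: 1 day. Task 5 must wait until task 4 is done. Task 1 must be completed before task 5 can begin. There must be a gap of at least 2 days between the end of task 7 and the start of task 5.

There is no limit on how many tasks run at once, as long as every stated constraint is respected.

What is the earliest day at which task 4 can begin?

25

Task 1 has no prerequisites, so it starts at day 0 and finishes at day 3.
After task 1 (finishes day 3, plus 1-day gap → day 4), task 2 can start at day 4 and finishes at day 12.
After task 2 (finishes day 12), task 3 can start at day 12 and finishes at day 24.
Task 4 waits on task 3 (finishes day 24, plus 1-day gap → day 25); task 2 (finishes day 12). The latest of these is day 25, which is the earliest task 4 can start.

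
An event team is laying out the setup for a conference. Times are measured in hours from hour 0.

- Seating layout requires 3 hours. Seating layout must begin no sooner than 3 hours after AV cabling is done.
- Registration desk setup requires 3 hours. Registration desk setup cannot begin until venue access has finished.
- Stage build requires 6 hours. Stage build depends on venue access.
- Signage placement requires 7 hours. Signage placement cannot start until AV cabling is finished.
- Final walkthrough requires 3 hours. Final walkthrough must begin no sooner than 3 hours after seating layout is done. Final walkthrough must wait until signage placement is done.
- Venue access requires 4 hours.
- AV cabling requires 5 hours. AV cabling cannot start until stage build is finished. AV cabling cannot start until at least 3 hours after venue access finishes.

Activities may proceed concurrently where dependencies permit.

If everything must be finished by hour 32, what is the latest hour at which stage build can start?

9

Final walkthrough must finish by hour 32; it takes 3 hours, so it must start by 32 − 3 = hour 29.
Seating layout must finish before final walkthrough (must start by hour 29, minus 3-hour gap → hour 26). With a 3-hour duration, seating layout must start by 26 − 3 = hour 23.
Signage placement must finish before final walkthrough (must start by hour 29). With a 7-hour duration, signage placement must start by 29 − 7 = hour 22.
AV cabling feeds seating layout (must start by hour 23, minus 3-hour gap → hour 20); signage placement (must start by hour 22). Taking the minimum, AV cabling must finish by hour 20 and start by 20 − 5 = hour 15.
Stage build feeds into AV cabling (must start by hour 15); so stage build must finish by hour 15 and therefore start by hour 9.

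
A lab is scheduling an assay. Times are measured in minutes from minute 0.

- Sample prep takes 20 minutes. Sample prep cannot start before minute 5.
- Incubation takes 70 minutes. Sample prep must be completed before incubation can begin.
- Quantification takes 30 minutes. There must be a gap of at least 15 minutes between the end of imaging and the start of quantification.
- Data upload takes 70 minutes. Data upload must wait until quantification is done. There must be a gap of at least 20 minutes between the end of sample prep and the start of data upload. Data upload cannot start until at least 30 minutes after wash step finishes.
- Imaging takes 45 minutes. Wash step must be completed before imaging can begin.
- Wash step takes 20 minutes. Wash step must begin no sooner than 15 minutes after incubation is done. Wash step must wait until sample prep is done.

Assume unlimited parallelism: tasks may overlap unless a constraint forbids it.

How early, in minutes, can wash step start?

Sample prep cannot begin until its own release at minute 5. It runs from minute 5 to 5 + 20 = minute 25.
Incubation waits on sample prep (finishes minute 25), so it starts at minute 25 and finishes at 25 + 70 = minute 95.
Wash step waits on incubation (finishes minute 95, plus 15-minute gap → minute 110); sample prep (finishes minute 25). The latest of these is minute 110, which is the earliest wash step can start.

110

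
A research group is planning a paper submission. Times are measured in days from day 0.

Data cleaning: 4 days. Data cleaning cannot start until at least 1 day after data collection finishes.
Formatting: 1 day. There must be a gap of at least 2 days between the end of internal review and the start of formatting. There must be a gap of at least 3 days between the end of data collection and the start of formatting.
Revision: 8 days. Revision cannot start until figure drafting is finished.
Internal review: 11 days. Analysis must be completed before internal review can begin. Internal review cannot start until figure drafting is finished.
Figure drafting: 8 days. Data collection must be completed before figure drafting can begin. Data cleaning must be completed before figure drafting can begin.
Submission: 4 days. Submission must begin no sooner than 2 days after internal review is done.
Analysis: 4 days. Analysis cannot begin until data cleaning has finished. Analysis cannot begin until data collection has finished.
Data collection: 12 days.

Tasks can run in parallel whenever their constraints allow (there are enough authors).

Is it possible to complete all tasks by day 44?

Yes

Data collection can start immediately at day 0; it finishes at day 12.
After data collection (finishes day 12, plus 1-day gap → day 13), data cleaning can start at day 13 and finishes at day 17.
For figure drafting: data collection (finishes day 12); data cleaning (finishes day 17). Taking the maximum gives a start of day 17, and it finishes at 17 + 8 = day 25.
Revision cannot begin until figure drafting (finishes day 25). It runs from day 25 to 25 + 8 = day 33.
For analysis: data cleaning (finishes day 17); data collection (finishes day 12). Taking the maximum gives a start of day 17, and it finishes at 17 + 4 = day 21.
For internal review: analysis (finishes day 21); figure drafting (finishes day 25). Taking the maximum gives a start of day 25, and it finishes at 25 + 11 = day 36.
Submission cannot begin until internal review (finishes day 36, plus 2-day gap → day 38). It runs from day 38 to 38 + 4 = day 42.
Formatting cannot start until internal review (finishes day 36, plus 2-day gap → day 38); data collection (finishes day 12, plus 3-day gap → day 15). The controlling bound is day 38, so formatting finishes at 38 + 1 = day 39.
Every task is finished by day 42, which is no later than the deadline of 44, so the schedule is feasible.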